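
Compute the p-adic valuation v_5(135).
v_5(135) = 1

v_5(n) is the largest exponent k such that 5^k divides n. Factor out: 135 = 5^1 · 27. (Sign doesn't affect v_p.) So v_5(135) = 1.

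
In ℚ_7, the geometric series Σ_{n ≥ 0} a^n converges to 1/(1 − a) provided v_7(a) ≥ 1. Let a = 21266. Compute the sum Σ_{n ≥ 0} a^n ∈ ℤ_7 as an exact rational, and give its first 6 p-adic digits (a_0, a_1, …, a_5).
Σ a^n = 1/(1 − a) = -1/21265;  first 6 digits = (1, 0, 0, 6, 1, 1)

v_7(a) = 3 ≥ 1, so the series converges in ℤ_7 to 1/(1 − a) = 1/(1 − 21266) = -1/21265. Expand this rational in ℤ_7: compute digits iteratively via d_i = x_i mod 7, x_{i+1} = (x_i − d_i)/7. The first 6 digits are (1, 0, 0, 6, 1, 1).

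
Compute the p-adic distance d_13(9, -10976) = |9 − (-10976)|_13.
d_13(9, -10976) = 1/2197

Step 1 — x − y = 9 − (-10976) = 10985. Step 2 — v_13(10985) = 3 (factor: 10985 = (13^3 · 5); the sign does not affect v_p). Step 3 — |x − y|_13 = 13^{-3} = 1/2197.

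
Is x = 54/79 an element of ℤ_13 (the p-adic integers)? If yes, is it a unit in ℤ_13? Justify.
x ∈ ℤ_13^× (unit); v_13(x) = 0

ℤ_13 = {x ∈ ℚ_13 : v_13(x) ≥ 0} and ℤ_13^× = {x ∈ ℤ_13 : v_13(x) = 0}. Here v_13(54/79) = v_13(num) − v_13(den) = 0; compare against these criteria.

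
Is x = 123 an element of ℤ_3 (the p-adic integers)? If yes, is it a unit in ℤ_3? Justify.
x ∈ ℤ_3 but not a unit; v_3(x) = 1 > 0

ℤ_3 = {x ∈ ℚ_3 : v_3(x) ≥ 0} and ℤ_3^× = {x ∈ ℤ_3 : v_3(x) = 0}. Here v_3(123) = v_3(num) − v_3(den) = 1; compare against these criteria.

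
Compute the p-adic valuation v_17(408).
v_17(408) = 1

v_17(n) is the largest exponent k such that 17^k divides n. Factor out: 408 = 17^1 · 24. (Sign doesn't affect v_p.) So v_17(408) = 1.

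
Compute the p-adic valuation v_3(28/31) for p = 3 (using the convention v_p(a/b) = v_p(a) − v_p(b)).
v_3(28/31) = 0

Factor powers of 3 from the numerator and denominator of the reduced fraction: 28 = 3^0 · 28 and 31 = 3^0 · 31. Apply v_p(a/b) = v_p(a) − v_p(b): v_3(28/31) = 0 − 0 = 0.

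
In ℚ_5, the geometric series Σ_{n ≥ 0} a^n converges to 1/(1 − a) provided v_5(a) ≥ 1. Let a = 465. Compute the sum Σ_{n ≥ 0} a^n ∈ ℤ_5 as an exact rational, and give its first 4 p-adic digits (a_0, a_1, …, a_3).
Σ a^n = 1/(1 − a) = -1/464;  first 4 digits = (1, 3, 2, 0)

v_5(a) = 1 ≥ 1, so the series converges in ℤ_5 to 1/(1 − a) = 1/(1 − 465) = -1/464. Expand this rational in ℤ_5: compute digits iteratively via d_i = x_i mod 5, x_{i+1} = (x_i − d_i)/5. The first 4 digits are (1, 3, 2, 0).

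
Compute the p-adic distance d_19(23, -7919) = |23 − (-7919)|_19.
d_19(23, -7919) = 1/361

Step 1 — x − y = 23 − (-7919) = 7942. Step 2 — v_19(7942) = 2 (factor: 7942 = (19^2 · 22); the sign does not affect v_p). Step 3 — |x − y|_19 = 19^{-2} = 1/361.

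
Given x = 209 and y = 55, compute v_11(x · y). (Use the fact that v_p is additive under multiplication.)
v_11(11495) = 2

v_p(x) = 1 (factor: 209 = 11^1 · 19); v_p(y) = 1 (factor: 55 = 11^1 · 5). Additivity: v_p(xy) = v_p(x) + v_p(y) = 1 + 1 = 2. (Direct check: xy = 11495 = 11^2 · (95).)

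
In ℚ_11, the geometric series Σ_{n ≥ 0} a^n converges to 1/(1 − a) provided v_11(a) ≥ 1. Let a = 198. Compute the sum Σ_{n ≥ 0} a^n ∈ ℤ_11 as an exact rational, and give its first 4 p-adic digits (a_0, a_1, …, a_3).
Σ a^n = 1/(1 − a) = -1/197;  first 4 digits = (1, 7, 6, 9)

v_11(a) = 1 ≥ 1, so the series converges in ℤ_11 to 1/(1 − a) = 1/(1 − 198) = -1/197. Expand this rational in ℤ_11: compute digits iteratively via d_i = x_i mod 11, x_{i+1} = (x_i − d_i)/11. The first 4 digits are (1, 7, 6, 9).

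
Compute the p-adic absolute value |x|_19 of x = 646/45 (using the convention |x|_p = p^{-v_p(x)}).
|646/45|_19 = 1/19

Step 1 — compute v_19(x) by factoring powers of 19 out of the numerator and denominator: v_19(646/45) = 1. Step 2 — apply |x|_p = p^{-v_p(x)} = 19^{-1} = 1/19.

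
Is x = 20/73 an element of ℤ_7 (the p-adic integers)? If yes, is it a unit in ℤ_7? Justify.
x ∈ ℤ_7^× (unit); v_7(x) = 0

ℤ_7 = {x ∈ ℚ_7 : v_7(x) ≥ 0} and ℤ_7^× = {x ∈ ℤ_7 : v_7(x) = 0}. Here v_7(20/73) = v_7(num) − v_7(den) = 0; compare against these criteria.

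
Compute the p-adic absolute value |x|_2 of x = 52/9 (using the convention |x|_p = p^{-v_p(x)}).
|52/9|_2 = 1/4

Step 1 — compute v_2(x) by factoring powers of 2 out of the numerator and denominator: v_2(52/9) = 2. Step 2 — apply |x|_p = p^{-v_p(x)} = 2^{-2} = 1/4.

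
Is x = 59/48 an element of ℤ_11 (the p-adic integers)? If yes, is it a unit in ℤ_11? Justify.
x ∈ ℤ_11^× (unit); v_11(x) = 0

ℤ_11 = {x ∈ ℚ_11 : v_11(x) ≥ 0} and ℤ_11^× = {x ∈ ℤ_11 : v_11(x) = 0}. Here v_11(59/48) = v_11(num) − v_11(den) = 0; compare against these criteria.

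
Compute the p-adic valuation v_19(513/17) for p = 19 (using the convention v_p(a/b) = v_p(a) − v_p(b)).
v_19(513/17) = 1

Factor powers of 19 from the numerator and denominator of the reduced fraction: 513 = 19^1 · 27 and 17 = 19^0 · 17. Apply v_p(a/b) = v_p(a) − v_p(b): v_19(513/17) = 1 − 0 = 1.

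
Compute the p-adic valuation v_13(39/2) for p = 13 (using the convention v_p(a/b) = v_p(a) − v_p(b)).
v_13(39/2) = 1

Factor powers of 13 from the numerator and denominator of the reduced fraction: 39 = 13^1 · 3 and 2 = 13^0 · 2. Apply v_p(a/b) = v_p(a) − v_p(b): v_13(39/2) = 1 − 0 = 1.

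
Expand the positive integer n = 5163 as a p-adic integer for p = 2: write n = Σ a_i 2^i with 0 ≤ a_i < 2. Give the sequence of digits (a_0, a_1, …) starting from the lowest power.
(a_0, a_1, …) = (1, 1, 0, 1, 0, 1, 0, 0, 0, 0, 1, 0, 1)

Repeated division by 2 gives the digits low-to-high: 5163 = 1 + 1·2^1 + 1·2^3 + 1·2^5 + 1·2^10 + 1·2^12. Digit sequence: (1, 1, 0, 1, 0, 1, 0, 0, 0, 0, 1, 0, 1).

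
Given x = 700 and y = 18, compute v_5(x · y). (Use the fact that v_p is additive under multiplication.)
v_5(12600) = 2

v_p(x) = 2 (factor: 700 = 5^2 · 28); v_p(y) = 0 (factor: 18 = 5^0 · 18). Additivity: v_p(xy) = v_p(x) + v_p(y) = 2 + 0 = 2. (Direct check: xy = 12600 = 5^2 · (504).)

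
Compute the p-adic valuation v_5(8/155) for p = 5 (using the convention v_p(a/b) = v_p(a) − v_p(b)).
v_5(8/155) = -1

Factor powers of 5 from the numerator and denominator of the reduced fraction: 8 = 5^0 · 8 and 155 = 5^1 · 31. Apply v_p(a/b) = v_p(a) − v_p(b): v_5(8/155) = 0 − 1 = -1.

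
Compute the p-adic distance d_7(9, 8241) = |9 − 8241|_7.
d_7(9, 8241) = 1/343

Step 1 — x − y = 9 − 8241 = -8232. Step 2 — v_7(-8232) = 3 (factor: -8232 = −(7^3 · 24); the sign does not affect v_p). Step 3 — |x − y|_7 = 7^{-3} = 1/343.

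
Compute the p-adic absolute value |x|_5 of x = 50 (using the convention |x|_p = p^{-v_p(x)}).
|50|_5 = 1/25

Step 1 — compute v_5(x) by factoring powers of 5 out of the numerator and denominator: v_5(50) = 2. Step 2 — apply |x|_p = p^{-v_p(x)} = 5^{-2} = 1/25.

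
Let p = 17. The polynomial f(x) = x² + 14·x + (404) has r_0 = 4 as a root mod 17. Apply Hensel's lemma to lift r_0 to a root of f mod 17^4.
r_3 = 62564 (mod 83521)

Hensel: r_{i+1} = r_i − f(r_i)·(f′(r_i))^{-1} mod 17^{i+2}, f′(x) = 2x + 14. Iterate:
  r_0 = 4 (mod 17)
  r_1 = 140 (mod 289)
  r_2 = 3608 (mod 4913)
  r_3 = 62564 (mod 83521)
Final: r = 62564 satisfies f(r) ≡ 0 mod 17^4.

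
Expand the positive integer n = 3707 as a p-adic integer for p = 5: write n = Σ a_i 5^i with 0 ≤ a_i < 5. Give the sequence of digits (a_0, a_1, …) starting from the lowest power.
(a_0, a_1, …) = (2, 1, 3, 4, 0, 1)

Repeated division by 5 gives the digits low-to-high: 3707 = 2 + 1·5^1 + 3·5^2 + 4·5^3 + 1·5^5. Digit sequence: (2, 1, 3, 4, 0, 1).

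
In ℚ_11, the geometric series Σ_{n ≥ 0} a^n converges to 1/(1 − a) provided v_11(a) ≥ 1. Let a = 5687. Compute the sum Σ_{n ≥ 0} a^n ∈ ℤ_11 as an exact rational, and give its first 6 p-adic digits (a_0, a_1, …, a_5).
Σ a^n = 1/(1 − a) = -1/5686;  first 6 digits = (1, 0, 3, 4, 9, 2)

v_11(a) = 2 ≥ 1, so the series converges in ℤ_11 to 1/(1 − a) = 1/(1 − 5687) = -1/5686. Expand this rational in ℤ_11: compute digits iteratively via d_i = x_i mod 11, x_{i+1} = (x_i − d_i)/11. The first 6 digits are (1, 0, 3, 4, 9, 2).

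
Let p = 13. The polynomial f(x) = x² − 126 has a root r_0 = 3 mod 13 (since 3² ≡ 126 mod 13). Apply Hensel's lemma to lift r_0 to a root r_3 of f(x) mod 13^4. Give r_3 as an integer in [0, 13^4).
r_3 = 27147 (mod 28561)

Hensel's recurrence: r_{i+1} = r_i − f(r_i)·(f′(r_i))^{-1} mod 13^{i+2}, with f′(x) = 2x. Iterate:
  r_0 = 3 (mod 13)
  r_1 = 107 (mod 169)
  r_2 = 783 (mod 2197)
  r_3 = 27147 (mod 28561)
Final: r_3 = 27147, and one checks f(r_3) ≡ 0 mod 13^4.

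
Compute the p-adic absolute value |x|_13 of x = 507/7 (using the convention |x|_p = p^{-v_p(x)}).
|507/7|_13 = 1/169

Step 1 — compute v_13(x) by factoring powers of 13 out of the numerator and denominator: v_13(507/7) = 2. Step 2 — apply |x|_p = p^{-v_p(x)} = 13^{-2} = 1/169.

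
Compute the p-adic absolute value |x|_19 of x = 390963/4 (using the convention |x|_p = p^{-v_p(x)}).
|390963/4|_19 = 1/130321

Step 1 — compute v_19(x) by factoring powers of 19 out of the numerator and denominator: v_19(390963/4) = 4. Step 2 — apply |x|_p = p^{-v_p(x)} = 19^{-4} = 1/130321.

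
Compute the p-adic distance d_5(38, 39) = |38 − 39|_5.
d_5(38, 39) = 1

Step 1 — x − y = 38 − 39 = -1. Step 2 — v_5(-1) = 0 (factor: -1 = −(5^0 · 1); the sign does not affect v_p). Step 3 — |x − y|_5 = 5^{0} = 1.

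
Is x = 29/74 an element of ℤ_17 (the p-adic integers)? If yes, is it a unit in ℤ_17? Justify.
x ∈ ℤ_17^× (unit); v_17(x) = 0

ℤ_17 = {x ∈ ℚ_17 : v_17(x) ≥ 0} and ℤ_17^× = {x ∈ ℤ_17 : v_17(x) = 0}. Here v_17(29/74) = v_17(num) − v_17(den) = 0; compare against these criteria.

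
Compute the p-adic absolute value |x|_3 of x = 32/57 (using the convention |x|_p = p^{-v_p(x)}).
|32/57|_3 = 3

Step 1 — compute v_3(x) by factoring powers of 3 out of the numerator and denominator: v_3(32/57) = -1. Step 2 — apply |x|_p = p^{-v_p(x)} = 3^{1} = 3.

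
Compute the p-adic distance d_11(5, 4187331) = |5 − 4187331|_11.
d_11(5, 4187331) = 1/161051

Step 1 — x − y = 5 − 4187331 = -4187326. Step 2 — v_11(-4187326) = 5 (factor: -4187326 = −(11^5 · 26); the sign does not affect v_p). Step 3 — |x − y|_11 = 11^{-5} = 1/161051.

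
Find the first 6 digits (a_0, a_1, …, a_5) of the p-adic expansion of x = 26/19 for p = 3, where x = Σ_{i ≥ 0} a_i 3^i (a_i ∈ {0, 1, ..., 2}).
(a_0, …, a_5) = (2, 2, 1, 1, 2, 2)

v_3(26/19) = 0 (numerator and denominator both coprime to 3), so x ∈ ℤ_3^×. Compute digits iteratively via a_i = x_i mod 3, x_{i+1} = (x_i − a_i)/3, with x_0 = x:
  x_0 = 26/19;  a_0 = 2;  x_1 = (x_0 − 2)/3 = -4/19
  x_1 = -4/19;  a_1 = 2;  x_2 = (x_1 − 2)/3 = -14/19
  x_2 = -14/19;  a_2 = 1;  x_3 = (x_2 − 1)/3 = -11/19
  x_3 = -11/19;  a_3 = 1;  x_4 = (x_3 − 1)/3 = -10/19
  x_4 = -10/19;  a_4 = 2;  x_5 = (x_4 − 2)/3 = -16/19
  x_5 = -16/19;  a_5 = 2;  x_6 = (x_5 − 2)/3 = -18/19
Digits: (2, 2, 1, 1, 2, 2).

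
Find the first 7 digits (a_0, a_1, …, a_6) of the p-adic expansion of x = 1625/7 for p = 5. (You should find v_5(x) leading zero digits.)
(a_0, …, a_6) = (0, 0, 0, 4, 1, 4, 2)

v_5(1625/7) = 3, so a_0 = ... = a_2 = 0. Factor out: x = 5^3 · u with u = 13/7 a unit in ℤ_5. Expand u iteratively via a_{v+i} = u_i mod 5, u_{i+1} = (u_i − a_{v+i})/5:
  u_0 = 13/7;  a_3 = 4;  u_1 = (u_0 − 4)/5 = -3/7
  u_1 = -3/7;  a_4 = 1;  u_2 = (u_1 − 1)/5 = -2/7
  u_2 = -2/7;  a_5 = 4;  u_3 = (u_2 − 4)/5 = -6/7
  u_3 = -6/7;  a_6 = 2;  u_4 = (u_3 − 2)/5 = -4/7
Digits: (0, 0, 0, 4, 1, 4, 2).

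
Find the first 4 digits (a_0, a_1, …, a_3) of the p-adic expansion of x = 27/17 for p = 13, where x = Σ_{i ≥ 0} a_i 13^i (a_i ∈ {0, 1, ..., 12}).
(a_0, …, a_3) = (10, 7, 4, 5)

v_13(27/17) = 0 (numerator and denominator both coprime to 13), so x ∈ ℤ_13^×. Compute digits iteratively via a_i = x_i mod 13, x_{i+1} = (x_i − a_i)/13, with x_0 = x:
  x_0 = 27/17;  a_0 = 10;  x_1 = (x_0 − 10)/13 = -11/17
  x_1 = -11/17;  a_1 = 7;  x_2 = (x_1 − 7)/13 = -10/17
  x_2 = -10/17;  a_2 = 4;  x_3 = (x_2 − 4)/13 = -6/17
  x_3 = -6/17;  a_3 = 5;  x_4 = (x_3 − 5)/13 = -7/17
Digits: (10, 7, 4, 5).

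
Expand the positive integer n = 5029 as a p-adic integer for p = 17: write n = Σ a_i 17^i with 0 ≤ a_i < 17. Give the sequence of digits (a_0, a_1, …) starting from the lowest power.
(a_0, a_1, …) = (14, 6, 0, 1)

Repeated division by 17 gives the digits low-to-high: 5029 = 14 + 6·17^1 + 1·17^3. Digit sequence: (14, 6, 0, 1).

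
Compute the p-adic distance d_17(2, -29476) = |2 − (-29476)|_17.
d_17(2, -29476) = 1/4913

Step 1 — x − y = 2 − (-29476) = 29478. Step 2 — v_17(29478) = 3 (factor: 29478 = (17^3 · 6); the sign does not affect v_p). Step 3 — |x − y|_17 = 17^{-3} = 1/4913.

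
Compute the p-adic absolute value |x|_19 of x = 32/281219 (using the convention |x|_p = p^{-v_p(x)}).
|32/281219|_19 = 6859

Step 1 — compute v_19(x) by factoring powers of 19 out of the numerator and denominator: v_19(32/281219) = -3. Step 2 — apply |x|_p = p^{-v_p(x)} = 19^{3} = 6859.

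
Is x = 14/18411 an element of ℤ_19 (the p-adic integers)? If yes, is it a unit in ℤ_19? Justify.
x ∉ ℤ_19 (v_19(x) = -2 < 0)

ℤ_19 = {x ∈ ℚ_19 : v_19(x) ≥ 0} and ℤ_19^× = {x ∈ ℤ_19 : v_19(x) = 0}. Here v_19(14/18411) = v_19(num) − v_19(den) = -2; compare against these criteria.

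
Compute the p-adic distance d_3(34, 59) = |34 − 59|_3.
d_3(34, 59) = 1

Step 1 — x − y = 34 − 59 = -25. Step 2 — v_3(-25) = 0 (factor: -25 = −(3^0 · 25); the sign does not affect v_p). Step 3 — |x − y|_3 = 3^{0} = 1.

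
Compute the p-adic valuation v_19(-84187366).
v_19(-84187366) = 5

v_19(n) is the largest exponent k such that 19^k divides n. Factor out: -84187366 = -19^5 · 34. (Sign doesn't affect v_p.) So v_19(-84187366) = 5.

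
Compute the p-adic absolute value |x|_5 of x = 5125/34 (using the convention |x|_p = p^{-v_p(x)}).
|5125/34|_5 = 1/125

Step 1 — compute v_5(x) by factoring powers of 5 out of the numerator and denominator: v_5(5125/34) = 3. Step 2 — apply |x|_p = p^{-v_p(x)} = 5^{-3} = 1/125.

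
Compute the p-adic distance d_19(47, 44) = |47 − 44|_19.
d_19(47, 44) = 1

Step 1 — x − y = 47 − 44 = 3. Step 2 — v_19(3) = 0 (factor: 3 = (19^0 · 3); the sign does not affect v_p). Step 3 — |x − y|_19 = 19^{0} = 1.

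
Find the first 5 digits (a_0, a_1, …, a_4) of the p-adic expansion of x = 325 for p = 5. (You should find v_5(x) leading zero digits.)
(a_0, …, a_4) = (0, 0, 3, 2, 0)

v_5(325) = 2, so a_0 = ... = a_1 = 0. Factor out: x = 5^2 · u with u = 13 a unit in ℤ_5. Expand u iteratively via a_{v+i} = u_i mod 5, u_{i+1} = (u_i − a_{v+i})/5:
  u_0 = 13;  a_2 = 3;  u_1 = (u_0 − 3)/5 = 2
  u_1 = 2;  a_3 = 2;  u_2 = (u_1 − 2)/5 = 0
  u_2 = 0;  a_4 = 0;  u_3 = (u_2 − 0)/5 = 0
Digits: (0, 0, 3, 2, 0).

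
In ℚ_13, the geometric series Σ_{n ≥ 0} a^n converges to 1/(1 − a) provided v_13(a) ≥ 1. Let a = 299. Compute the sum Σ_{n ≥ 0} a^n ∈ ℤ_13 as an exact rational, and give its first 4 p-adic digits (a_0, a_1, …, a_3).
Σ a^n = 1/(1 − a) = -1/298;  first 4 digits = (1, 10, 10, 0)

v_13(a) = 1 ≥ 1, so the series converges in ℤ_13 to 1/(1 − a) = 1/(1 − 299) = -1/298. Expand this rational in ℤ_13: compute digits iteratively via d_i = x_i mod 13, x_{i+1} = (x_i − d_i)/13. The first 4 digits are (1, 10, 10, 0).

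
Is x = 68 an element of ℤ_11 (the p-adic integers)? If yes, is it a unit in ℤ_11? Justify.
x ∈ ℤ_11^× (unit); v_11(x) = 0

ℤ_11 = {x ∈ ℚ_11 : v_11(x) ≥ 0} and ℤ_11^× = {x ∈ ℤ_11 : v_11(x) = 0}. Here v_11(68) = v_11(num) − v_11(den) = 0; compare against these criteria.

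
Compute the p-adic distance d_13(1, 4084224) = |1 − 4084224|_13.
d_13(1, 4084224) = 1/371293

Step 1 — x − y = 1 − 4084224 = -4084223. Step 2 — v_13(-4084223) = 5 (factor: -4084223 = −(13^5 · 11); the sign does not affect v_p). Step 3 — |x − y|_13 = 13^{-5} = 1/371293.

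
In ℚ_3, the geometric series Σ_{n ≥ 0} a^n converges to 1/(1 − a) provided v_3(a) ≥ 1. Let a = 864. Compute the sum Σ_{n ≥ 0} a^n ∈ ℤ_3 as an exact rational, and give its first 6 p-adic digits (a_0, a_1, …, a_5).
Σ a^n = 1/(1 − a) = -1/863;  first 6 digits = (1, 0, 0, 2, 1, 0)

v_3(a) = 3 ≥ 1, so the series converges in ℤ_3 to 1/(1 − a) = 1/(1 − 864) = -1/863. Expand this rational in ℤ_3: compute digits iteratively via d_i = x_i mod 3, x_{i+1} = (x_i − d_i)/3. The first 6 digits are (1, 0, 0, 2, 1, 0).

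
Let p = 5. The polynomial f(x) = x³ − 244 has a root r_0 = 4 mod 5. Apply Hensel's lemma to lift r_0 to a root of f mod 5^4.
r_3 = 14 (mod 625)

Hensel: r_{i+1} = r_i − f(r_i)/f′(r_i) mod 5^{i+2}, where f′(x) = 3x². Iterate:
  r_0 = 4 (mod 5)
  r_1 = 14 (mod 25)
  r_2 = 14 (mod 125)
  r_3 = 14 (mod 625)
Final: r = 14 with f(r) ≡ 0 mod 5^4.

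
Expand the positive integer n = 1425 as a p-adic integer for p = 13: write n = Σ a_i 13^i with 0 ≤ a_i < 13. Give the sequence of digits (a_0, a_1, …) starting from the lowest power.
(a_0, a_1, …) = (8, 5, 8)

Repeated division by 13 gives the digits low-to-high: 1425 = 8 + 5·13^1 + 8·13^2. Digit sequence: (8, 5, 8).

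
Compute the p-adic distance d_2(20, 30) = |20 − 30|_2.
d_2(20, 30) = 1/2

Step 1 — x − y = 20 − 30 = -10. Step 2 — v_2(-10) = 1 (factor: -10 = −(2^1 · 5); the sign does not affect v_p). Step 3 — |x − y|_2 = 2^{-1} = 1/2.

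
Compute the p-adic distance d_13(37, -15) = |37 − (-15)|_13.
d_13(37, -15) = 1/13

Step 1 — x − y = 37 − (-15) = 52. Step 2 — v_13(52) = 1 (factor: 52 = (13^1 · 4); the sign does not affect v_p). Step 3 — |x − y|_13 = 13^{-1} = 1/13.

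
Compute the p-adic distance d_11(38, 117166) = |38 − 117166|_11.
d_11(38, 117166) = 1/14641

Step 1 — x − y = 38 − 117166 = -117128. Step 2 — v_11(-117128) = 4 (factor: -117128 = −(11^4 · 8); the sign does not affect v_p). Step 3 — |x − y|_11 = 11^{-4} = 1/14641.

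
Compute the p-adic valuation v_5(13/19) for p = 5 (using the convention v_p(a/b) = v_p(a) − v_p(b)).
v_5(13/19) = 0

Factor powers of 5 from the numerator and denominator of the reduced fraction: 13 = 5^0 · 13 and 19 = 5^0 · 19. Apply v_p(a/b) = v_p(a) − v_p(b): v_5(13/19) = 0 − 0 = 0.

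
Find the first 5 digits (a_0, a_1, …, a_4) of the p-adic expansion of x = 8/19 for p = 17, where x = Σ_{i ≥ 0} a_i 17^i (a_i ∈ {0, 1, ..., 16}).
(a_0, …, a_4) = (4, 15, 0, 8, 4)

v_17(8/19) = 0 (numerator and denominator both coprime to 17), so x ∈ ℤ_17^×. Compute digits iteratively via a_i = x_i mod 17, x_{i+1} = (x_i − a_i)/17, with x_0 = x:
  x_0 = 8/19;  a_0 = 4;  x_1 = (x_0 − 4)/17 = -4/19
  x_1 = -4/19;  a_1 = 15;  x_2 = (x_1 − 15)/17 = -17/19
  x_2 = -17/19;  a_2 = 0;  x_3 = (x_2 − 0)/17 = -1/19
  x_3 = -1/19;  a_3 = 8;  x_4 = (x_3 − 8)/17 = -9/19
  x_4 = -9/19;  a_4 = 4;  x_5 = (x_4 − 4)/17 = -5/19
Digits: (4, 15, 0, 8, 4).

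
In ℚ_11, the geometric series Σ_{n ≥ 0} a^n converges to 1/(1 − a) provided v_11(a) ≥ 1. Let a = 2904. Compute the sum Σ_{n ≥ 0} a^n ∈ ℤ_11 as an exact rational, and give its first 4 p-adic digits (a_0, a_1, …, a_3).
Σ a^n = 1/(1 − a) = -1/2903;  first 4 digits = (1, 0, 2, 2)

v_11(a) = 2 ≥ 1, so the series converges in ℤ_11 to 1/(1 − a) = 1/(1 − 2904) = -1/2903. Expand this rational in ℤ_11: compute digits iteratively via d_i = x_i mod 11, x_{i+1} = (x_i − d_i)/11. The first 4 digits are (1, 0, 2, 2).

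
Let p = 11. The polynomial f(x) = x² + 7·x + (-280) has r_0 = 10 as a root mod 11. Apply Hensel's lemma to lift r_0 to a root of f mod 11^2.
r_1 = 32 (mod 121)

Hensel: r_{i+1} = r_i − f(r_i)·(f′(r_i))^{-1} mod 11^{i+2}, f′(x) = 2x + 7. Iterate:
  r_0 = 10 (mod 11)
  r_1 = 32 (mod 121)
Final: r = 32 satisfies f(r) ≡ 0 mod 11^2.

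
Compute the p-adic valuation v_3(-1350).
v_3(-1350) = 3

v_3(n) is the largest exponent k such that 3^k divides n. Factor out: -1350 = -3^3 · 50. (Sign doesn't affect v_p.) So v_3(-1350) = 3.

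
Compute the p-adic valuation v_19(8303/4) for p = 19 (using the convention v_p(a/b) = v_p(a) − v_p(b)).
v_19(8303/4) = 2

Factor powers of 19 from the numerator and denominator of the reduced fraction: 8303 = 19^2 · 23 and 4 = 19^0 · 4. Apply v_p(a/b) = v_p(a) − v_p(b): v_19(8303/4) = 2 − 0 = 2.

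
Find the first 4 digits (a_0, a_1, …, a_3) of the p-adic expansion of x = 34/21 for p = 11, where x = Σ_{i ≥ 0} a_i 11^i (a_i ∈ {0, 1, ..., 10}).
(a_0, …, a_3) = (10, 5, 0, 1)

v_11(34/21) = 0 (numerator and denominator both coprime to 11), so x ∈ ℤ_11^×. Compute digits iteratively via a_i = x_i mod 11, x_{i+1} = (x_i − a_i)/11, with x_0 = x:
  x_0 = 34/21;  a_0 = 10;  x_1 = (x_0 − 10)/11 = -16/21
  x_1 = -16/21;  a_1 = 5;  x_2 = (x_1 − 5)/11 = -11/21
  x_2 = -11/21;  a_2 = 0;  x_3 = (x_2 − 0)/11 = -1/21
  x_3 = -1/21;  a_3 = 1;  x_4 = (x_3 − 1)/11 = -2/21
Digits: (10, 5, 0, 1).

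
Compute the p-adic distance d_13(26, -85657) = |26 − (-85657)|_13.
d_13(26, -85657) = 1/28561

Step 1 — x − y = 26 − (-85657) = 85683. Step 2 — v_13(85683) = 4 (factor: 85683 = (13^4 · 3); the sign does not affect v_p). Step 3 — |x − y|_13 = 13^{-4} = 1/28561.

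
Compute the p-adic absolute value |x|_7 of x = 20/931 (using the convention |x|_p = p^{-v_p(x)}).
|20/931|_7 = 49

Step 1 — compute v_7(x) by factoring powers of 7 out of the numerator and denominator: v_7(20/931) = -2. Step 2 — apply |x|_p = p^{-v_p(x)} = 7^{2} = 49.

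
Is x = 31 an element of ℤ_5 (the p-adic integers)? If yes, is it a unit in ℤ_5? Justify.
x ∈ ℤ_5^× (unit); v_5(x) = 0

ℤ_5 = {x ∈ ℚ_5 : v_5(x) ≥ 0} and ℤ_5^× = {x ∈ ℤ_5 : v_5(x) = 0}. Here v_5(31) = v_5(num) − v_5(den) = 0; compare against these criteria.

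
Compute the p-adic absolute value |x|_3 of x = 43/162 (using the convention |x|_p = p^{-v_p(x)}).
|43/162|_3 = 81

Step 1 — compute v_3(x) by factoring powers of 3 out of the numerator and denominator: v_3(43/162) = -4. Step 2 — apply |x|_p = p^{-v_p(x)} = 3^{4} = 81.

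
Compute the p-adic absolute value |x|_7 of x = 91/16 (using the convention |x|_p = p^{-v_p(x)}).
|91/16|_7 = 1/7

Step 1 — compute v_7(x) by factoring powers of 7 out of the numerator and denominator: v_7(91/16) = 1. Step 2 — apply |x|_p = p^{-v_p(x)} = 7^{-1} = 1/7.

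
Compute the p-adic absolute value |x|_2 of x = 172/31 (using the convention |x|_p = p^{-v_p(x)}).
|172/31|_2 = 1/4

Step 1 — compute v_2(x) by factoring powers of 2 out of the numerator and denominator: v_2(172/31) = 2. Step 2 — apply |x|_p = p^{-v_p(x)} = 2^{-2} = 1/4.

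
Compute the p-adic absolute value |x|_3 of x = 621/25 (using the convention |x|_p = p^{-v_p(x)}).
|621/25|_3 = 1/27

Step 1 — compute v_3(x) by factoring powers of 3 out of the numerator and denominator: v_3(621/25) = 3. Step 2 — apply |x|_p = p^{-v_p(x)} = 3^{-3} = 1/27.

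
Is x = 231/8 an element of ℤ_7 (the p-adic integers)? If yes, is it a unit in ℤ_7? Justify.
x ∈ ℤ_7 but not a unit; v_7(x) = 1 > 0

ℤ_7 = {x ∈ ℚ_7 : v_7(x) ≥ 0} and ℤ_7^× = {x ∈ ℤ_7 : v_7(x) = 0}. Here v_7(231/8) = v_7(num) − v_7(den) = 1; compare against these criteria.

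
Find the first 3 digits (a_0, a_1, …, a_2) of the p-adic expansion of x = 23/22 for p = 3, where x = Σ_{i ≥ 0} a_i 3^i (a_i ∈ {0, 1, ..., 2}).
(a_0, …, a_2) = (2, 2, 1)

v_3(23/22) = 0 (numerator and denominator both coprime to 3), so x ∈ ℤ_3^×. Compute digits iteratively via a_i = x_i mod 3, x_{i+1} = (x_i − a_i)/3, with x_0 = x:
  x_0 = 23/22;  a_0 = 2;  x_1 = (x_0 − 2)/3 = -7/22
  x_1 = -7/22;  a_1 = 2;  x_2 = (x_1 − 2)/3 = -17/22
  x_2 = -17/22;  a_2 = 1;  x_3 = (x_2 − 1)/3 = -13/22
Digits: (2, 2, 1).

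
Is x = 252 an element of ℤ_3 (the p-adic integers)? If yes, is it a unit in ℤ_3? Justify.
x ∈ ℤ_3 but not a unit; v_3(x) = 2 > 0

ℤ_3 = {x ∈ ℚ_3 : v_3(x) ≥ 0} and ℤ_3^× = {x ∈ ℤ_3 : v_3(x) = 0}. Here v_3(252) = v_3(num) − v_3(den) = 2; compare against these criteria.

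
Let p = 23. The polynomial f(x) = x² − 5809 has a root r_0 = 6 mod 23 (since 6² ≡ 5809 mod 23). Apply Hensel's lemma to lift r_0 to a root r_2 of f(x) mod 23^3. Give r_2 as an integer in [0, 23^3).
r_2 = 8907 (mod 12167)

Hensel's recurrence: r_{i+1} = r_i − f(r_i)·(f′(r_i))^{-1} mod 23^{i+2}, with f′(x) = 2x. Iterate:
  r_0 = 6 (mod 23)
  r_1 = 443 (mod 529)
  r_2 = 8907 (mod 12167)
Final: r_2 = 8907, and one checks f(r_2) ≡ 0 mod 23^3.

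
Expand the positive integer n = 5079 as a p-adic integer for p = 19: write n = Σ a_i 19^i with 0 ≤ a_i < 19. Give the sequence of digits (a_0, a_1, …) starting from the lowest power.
(a_0, a_1, …) = (6, 1, 14)

Repeated division by 19 gives the digits low-to-high: 5079 = 6 + 1·19^1 + 14·19^2. Digit sequence: (6, 1, 14).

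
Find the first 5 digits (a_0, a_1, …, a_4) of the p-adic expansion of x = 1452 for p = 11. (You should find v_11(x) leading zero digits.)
(a_0, …, a_4) = (0, 0, 1, 1, 0)

v_11(1452) = 2, so a_0 = ... = a_1 = 0. Factor out: x = 11^2 · u with u = 12 a unit in ℤ_11. Expand u iteratively via a_{v+i} = u_i mod 11, u_{i+1} = (u_i − a_{v+i})/11:
  u_0 = 12;  a_2 = 1;  u_1 = (u_0 − 1)/11 = 1
  u_1 = 1;  a_3 = 1;  u_2 = (u_1 − 1)/11 = 0
  u_2 = 0;  a_4 = 0;  u_3 = (u_2 − 0)/11 = 0
Digits: (0, 0, 1, 1, 0).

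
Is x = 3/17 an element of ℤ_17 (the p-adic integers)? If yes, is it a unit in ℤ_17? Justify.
x ∉ ℤ_17 (v_17(x) = -1 < 0)

ℤ_17 = {x ∈ ℚ_17 : v_17(x) ≥ 0} and ℤ_17^× = {x ∈ ℤ_17 : v_17(x) = 0}. Here v_17(3/17) = v_17(num) − v_17(den) = -1; compare against these criteria.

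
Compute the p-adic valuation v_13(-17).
v_13(-17) = 0

v_13(n) is the largest exponent k such that 13^k divides n. Factor out: -17 = -13^0 · 17. (Sign doesn't affect v_p.) So v_13(-17) = 0.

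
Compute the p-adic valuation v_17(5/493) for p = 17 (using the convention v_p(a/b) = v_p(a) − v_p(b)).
v_17(5/493) = -1

Factor powers of 17 from the numerator and denominator of the reduced fraction: 5 = 17^0 · 5 and 493 = 17^1 · 29. Apply v_p(a/b) = v_p(a) − v_p(b): v_17(5/493) = 0 − 1 = -1.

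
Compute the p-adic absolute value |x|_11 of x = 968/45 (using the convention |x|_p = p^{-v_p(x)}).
|968/45|_11 = 1/121

Step 1 — compute v_11(x) by factoring powers of 11 out of the numerator and denominator: v_11(968/45) = 2. Step 2 — apply |x|_p = p^{-v_p(x)} = 11^{-2} = 1/121.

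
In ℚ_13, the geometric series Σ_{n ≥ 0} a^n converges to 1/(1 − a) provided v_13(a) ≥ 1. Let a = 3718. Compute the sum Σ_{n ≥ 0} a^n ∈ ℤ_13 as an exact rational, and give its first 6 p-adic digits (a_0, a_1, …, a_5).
Σ a^n = 1/(1 − a) = -1/3717;  first 6 digits = (1, 0, 9, 1, 3, 11)

v_13(a) = 2 ≥ 1, so the series converges in ℤ_13 to 1/(1 − a) = 1/(1 − 3718) = -1/3717. Expand this rational in ℤ_13: compute digits iteratively via d_i = x_i mod 13, x_{i+1} = (x_i − d_i)/13. The first 6 digits are (1, 0, 9, 1, 3, 11).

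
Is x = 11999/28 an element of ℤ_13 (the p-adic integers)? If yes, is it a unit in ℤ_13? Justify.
x ∈ ℤ_13 but not a unit; v_13(x) = 2 > 0

ℤ_13 = {x ∈ ℚ_13 : v_13(x) ≥ 0} and ℤ_13^× = {x ∈ ℤ_13 : v_13(x) = 0}. Here v_13(11999/28) = v_13(num) − v_13(den) = 2; compare against these criteria.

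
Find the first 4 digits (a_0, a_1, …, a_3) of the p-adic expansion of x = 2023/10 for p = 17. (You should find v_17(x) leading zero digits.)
(a_0, …, a_3) = (0, 0, 16, 11)

v_17(2023/10) = 2, so a_0 = ... = a_1 = 0. Factor out: x = 17^2 · u with u = 7/10 a unit in ℤ_17. Expand u iteratively via a_{v+i} = u_i mod 17, u_{i+1} = (u_i − a_{v+i})/17:
  u_0 = 7/10;  a_2 = 16;  u_1 = (u_0 − 16)/17 = -9/10
  u_1 = -9/10;  a_3 = 11;  u_2 = (u_1 − 11)/17 = -7/10
Digits: (0, 0, 16, 11).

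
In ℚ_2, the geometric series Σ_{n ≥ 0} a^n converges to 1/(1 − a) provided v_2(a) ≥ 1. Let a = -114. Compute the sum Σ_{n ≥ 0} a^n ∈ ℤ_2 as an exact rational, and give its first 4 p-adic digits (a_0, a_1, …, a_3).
Σ a^n = 1/(1 − a) = 1/115;  first 4 digits = (1, 1, 0, 1)

v_2(a) = 1 ≥ 1, so the series converges in ℤ_2 to 1/(1 − a) = 1/(1 − (-114)) = 1/115. Expand this rational in ℤ_2: compute digits iteratively via d_i = x_i mod 2, x_{i+1} = (x_i − d_i)/2. The first 4 digits are (1, 1, 0, 1).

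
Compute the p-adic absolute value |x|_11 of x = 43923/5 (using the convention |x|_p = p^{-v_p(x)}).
|43923/5|_11 = 1/14641

Step 1 — compute v_11(x) by factoring powers of 11 out of the numerator and denominator: v_11(43923/5) = 4. Step 2 — apply |x|_p = p^{-v_p(x)} = 11^{-4} = 1/14641.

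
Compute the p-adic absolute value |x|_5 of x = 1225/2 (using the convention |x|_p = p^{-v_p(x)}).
|1225/2|_5 = 1/25

Step 1 — compute v_5(x) by factoring powers of 5 out of the numerator and denominator: v_5(1225/2) = 2. Step 2 — apply |x|_p = p^{-v_p(x)} = 5^{-2} = 1/25.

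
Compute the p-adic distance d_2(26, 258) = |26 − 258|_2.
d_2(26, 258) = 1/8

Step 1 — x − y = 26 − 258 = -232. Step 2 — v_2(-232) = 3 (factor: -232 = −(2^3 · 29); the sign does not affect v_p). Step 3 — |x − y|_2 = 2^{-3} = 1/8.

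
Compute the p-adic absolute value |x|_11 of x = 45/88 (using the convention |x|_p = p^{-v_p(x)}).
|45/88|_11 = 11

Step 1 — compute v_11(x) by factoring powers of 11 out of the numerator and denominator: v_11(45/88) = -1. Step 2 — apply |x|_p = p^{-v_p(x)} = 11^{1} = 11.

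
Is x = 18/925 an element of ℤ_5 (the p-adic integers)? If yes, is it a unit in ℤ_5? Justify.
x ∉ ℤ_5 (v_5(x) = -2 < 0)

ℤ_5 = {x ∈ ℚ_5 : v_5(x) ≥ 0} and ℤ_5^× = {x ∈ ℤ_5 : v_5(x) = 0}. Here v_5(18/925) = v_5(num) − v_5(den) = -2; compare against these criteria.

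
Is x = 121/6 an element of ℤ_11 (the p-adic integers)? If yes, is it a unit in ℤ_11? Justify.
x ∈ ℤ_11 but not a unit; v_11(x) = 2 > 0

ℤ_11 = {x ∈ ℚ_11 : v_11(x) ≥ 0} and ℤ_11^× = {x ∈ ℤ_11 : v_11(x) = 0}. Here v_11(121/6) = v_11(num) − v_11(den) = 2; compare against these criteria.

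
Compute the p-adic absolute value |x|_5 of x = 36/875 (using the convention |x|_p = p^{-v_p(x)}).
|36/875|_5 = 125

Step 1 — compute v_5(x) by factoring powers of 5 out of the numerator and denominator: v_5(36/875) = -3. Step 2 — apply |x|_p = p^{-v_p(x)} = 5^{3} = 125.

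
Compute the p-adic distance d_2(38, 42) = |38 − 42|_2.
d_2(38, 42) = 1/4

Step 1 — x − y = 38 − 42 = -4. Step 2 — v_2(-4) = 2 (factor: -4 = −(2^2 · 1); the sign does not affect v_p). Step 3 — |x − y|_2 = 2^{-2} = 1/4.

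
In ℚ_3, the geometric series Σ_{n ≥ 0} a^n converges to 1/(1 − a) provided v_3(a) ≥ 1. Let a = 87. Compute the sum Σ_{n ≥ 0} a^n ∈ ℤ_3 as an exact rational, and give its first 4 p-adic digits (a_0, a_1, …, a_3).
Σ a^n = 1/(1 − a) = -1/86;  first 4 digits = (1, 2, 1, 0)

v_3(a) = 1 ≥ 1, so the series converges in ℤ_3 to 1/(1 − a) = 1/(1 − 87) = -1/86. Expand this rational in ℤ_3: compute digits iteratively via d_i = x_i mod 3, x_{i+1} = (x_i − d_i)/3. The first 4 digits are (1, 2, 1, 0).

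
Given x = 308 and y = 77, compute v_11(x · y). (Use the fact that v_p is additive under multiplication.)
v_11(23716) = 2

v_p(x) = 1 (factor: 308 = 11^1 · 28); v_p(y) = 1 (factor: 77 = 11^1 · 7). Additivity: v_p(xy) = v_p(x) + v_p(y) = 1 + 1 = 2. (Direct check: xy = 23716 = 11^2 · (196).)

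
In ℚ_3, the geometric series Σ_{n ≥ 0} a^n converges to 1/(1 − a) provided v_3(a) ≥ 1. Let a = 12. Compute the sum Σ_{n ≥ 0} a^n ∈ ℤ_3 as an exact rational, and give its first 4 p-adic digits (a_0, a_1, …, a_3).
Σ a^n = 1/(1 − a) = -1/11;  first 4 digits = (1, 1, 2, 0)

v_3(a) = 1 ≥ 1, so the series converges in ℤ_3 to 1/(1 − a) = 1/(1 − 12) = -1/11. Expand this rational in ℤ_3: compute digits iteratively via d_i = x_i mod 3, x_{i+1} = (x_i − d_i)/3. The first 4 digits are (1, 1, 2, 0).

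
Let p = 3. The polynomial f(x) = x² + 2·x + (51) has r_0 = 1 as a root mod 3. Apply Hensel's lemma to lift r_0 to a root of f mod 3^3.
r_2 = 1 (mod 27)

Hensel: r_{i+1} = r_i − f(r_i)·(f′(r_i))^{-1} mod 3^{i+2}, f′(x) = 2x + 2. Iterate:
  r_0 = 1 (mod 3)
  r_1 = 1 (mod 9)
  r_2 = 1 (mod 27)
Final: r = 1 satisfies f(r) ≡ 0 mod 3^3.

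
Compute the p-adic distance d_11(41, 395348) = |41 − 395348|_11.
d_11(41, 395348) = 1/14641

Step 1 — x − y = 41 − 395348 = -395307. Step 2 — v_11(-395307) = 4 (factor: -395307 = −(11^4 · 27); the sign does not affect v_p). Step 3 — |x − y|_11 = 11^{-4} = 1/14641.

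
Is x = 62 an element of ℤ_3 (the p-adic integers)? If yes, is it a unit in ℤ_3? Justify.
x ∈ ℤ_3^× (unit); v_3(x) = 0

ℤ_3 = {x ∈ ℚ_3 : v_3(x) ≥ 0} and ℤ_3^× = {x ∈ ℤ_3 : v_3(x) = 0}. Here v_3(62) = v_3(num) − v_3(den) = 0; compare against these criteria.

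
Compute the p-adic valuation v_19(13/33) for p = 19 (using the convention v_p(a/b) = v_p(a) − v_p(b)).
v_19(13/33) = 0

Factor powers of 19 from the numerator and denominator of the reduced fraction: 13 = 19^0 · 13 and 33 = 19^0 · 33. Apply v_p(a/b) = v_p(a) − v_p(b): v_19(13/33) = 0 − 0 = 0.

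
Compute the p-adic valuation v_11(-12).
v_11(-12) = 0

v_11(n) is the largest exponent k such that 11^k divides n. Factor out: -12 = -11^0 · 12. (Sign doesn't affect v_p.) So v_11(-12) = 0.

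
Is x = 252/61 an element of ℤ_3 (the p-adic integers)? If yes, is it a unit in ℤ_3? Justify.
x ∈ ℤ_3 but not a unit; v_3(x) = 2 > 0

ℤ_3 = {x ∈ ℚ_3 : v_3(x) ≥ 0} and ℤ_3^× = {x ∈ ℤ_3 : v_3(x) = 0}. Here v_3(252/61) = v_3(num) − v_3(den) = 2; compare against these criteria.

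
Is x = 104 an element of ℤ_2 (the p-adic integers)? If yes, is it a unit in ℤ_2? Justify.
x ∈ ℤ_2 but not a unit; v_2(x) = 3 > 0

ℤ_2 = {x ∈ ℚ_2 : v_2(x) ≥ 0} and ℤ_2^× = {x ∈ ℤ_2 : v_2(x) = 0}. Here v_2(104) = v_2(num) − v_2(den) = 3; compare against these criteria.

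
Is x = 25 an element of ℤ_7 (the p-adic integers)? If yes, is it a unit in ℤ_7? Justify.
x ∈ ℤ_7^× (unit); v_7(x) = 0

ℤ_7 = {x ∈ ℚ_7 : v_7(x) ≥ 0} and ℤ_7^× = {x ∈ ℤ_7 : v_7(x) = 0}. Here v_7(25) = v_7(num) − v_7(den) = 0; compare against these criteria.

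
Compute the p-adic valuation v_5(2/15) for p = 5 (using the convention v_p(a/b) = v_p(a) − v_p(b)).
v_5(2/15) = -1

Factor powers of 5 from the numerator and denominator of the reduced fraction: 2 = 5^0 · 2 and 15 = 5^1 · 3. Apply v_p(a/b) = v_p(a) − v_p(b): v_5(2/15) = 0 − 1 = -1.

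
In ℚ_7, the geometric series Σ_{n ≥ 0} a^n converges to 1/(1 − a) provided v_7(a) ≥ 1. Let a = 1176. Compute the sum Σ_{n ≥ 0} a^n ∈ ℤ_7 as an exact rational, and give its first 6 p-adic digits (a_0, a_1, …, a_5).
Σ a^n = 1/(1 − a) = -1/1175;  first 6 digits = (1, 0, 3, 3, 2, 5)

v_7(a) = 2 ≥ 1, so the series converges in ℤ_7 to 1/(1 − a) = 1/(1 − 1176) = -1/1175. Expand this rational in ℤ_7: compute digits iteratively via d_i = x_i mod 7, x_{i+1} = (x_i − d_i)/7. The first 6 digits are (1, 0, 3, 3, 2, 5).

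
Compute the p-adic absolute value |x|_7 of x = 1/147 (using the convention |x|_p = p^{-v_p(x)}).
|1/147|_7 = 49

Step 1 — compute v_7(x) by factoring powers of 7 out of the numerator and denominator: v_7(1/147) = -2. Step 2 — apply |x|_p = p^{-v_p(x)} = 7^{2} = 49.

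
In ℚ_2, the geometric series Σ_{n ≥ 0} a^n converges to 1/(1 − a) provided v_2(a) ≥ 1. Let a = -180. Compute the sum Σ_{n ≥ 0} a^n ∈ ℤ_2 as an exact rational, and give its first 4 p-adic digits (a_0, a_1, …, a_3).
Σ a^n = 1/(1 − a) = 1/181;  first 4 digits = (1, 0, 1, 1)

v_2(a) = 2 ≥ 1, so the series converges in ℤ_2 to 1/(1 − a) = 1/(1 − (-180)) = 1/181. Expand this rational in ℤ_2: compute digits iteratively via d_i = x_i mod 2, x_{i+1} = (x_i − d_i)/2. The first 4 digits are (1, 0, 1, 1).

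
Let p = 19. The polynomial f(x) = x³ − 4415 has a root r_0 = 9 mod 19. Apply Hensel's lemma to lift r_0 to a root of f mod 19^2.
r_1 = 351 (mod 361)

Hensel: r_{i+1} = r_i − f(r_i)/f′(r_i) mod 19^{i+2}, where f′(x) = 3x². Iterate:
  r_0 = 9 (mod 19)
  r_1 = 351 (mod 361)
Final: r = 351 with f(r) ≡ 0 mod 19^2.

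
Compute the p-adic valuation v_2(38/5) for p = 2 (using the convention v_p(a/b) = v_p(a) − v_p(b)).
v_2(38/5) = 1

Factor powers of 2 from the numerator and denominator of the reduced fraction: 38 = 2^1 · 19 and 5 = 2^0 · 5. Apply v_p(a/b) = v_p(a) − v_p(b): v_2(38/5) = 1 − 0 = 1.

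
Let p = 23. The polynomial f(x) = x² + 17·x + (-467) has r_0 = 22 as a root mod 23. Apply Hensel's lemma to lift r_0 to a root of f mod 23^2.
r_1 = 137 (mod 529)

Hensel: r_{i+1} = r_i − f(r_i)·(f′(r_i))^{-1} mod 23^{i+2}, f′(x) = 2x + 17. Iterate:
  r_0 = 22 (mod 23)
  r_1 = 137 (mod 529)
Final: r = 137 satisfies f(r) ≡ 0 mod 23^2.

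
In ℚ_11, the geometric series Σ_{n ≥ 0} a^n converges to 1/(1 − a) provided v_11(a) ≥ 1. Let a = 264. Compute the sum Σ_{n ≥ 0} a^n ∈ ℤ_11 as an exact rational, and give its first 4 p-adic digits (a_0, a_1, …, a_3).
Σ a^n = 1/(1 − a) = -1/263;  first 4 digits = (1, 2, 6, 5)

v_11(a) = 1 ≥ 1, so the series converges in ℤ_11 to 1/(1 − a) = 1/(1 − 264) = -1/263. Expand this rational in ℤ_11: compute digits iteratively via d_i = x_i mod 11, x_{i+1} = (x_i − d_i)/11. The first 4 digits are (1, 2, 6, 5).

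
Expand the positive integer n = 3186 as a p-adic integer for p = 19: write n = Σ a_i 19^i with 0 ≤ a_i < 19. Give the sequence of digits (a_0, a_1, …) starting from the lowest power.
(a_0, a_1, …) = (13, 15, 8)

Repeated division by 19 gives the digits low-to-high: 3186 = 13 + 15·19^1 + 8·19^2. Digit sequence: (13, 15, 8).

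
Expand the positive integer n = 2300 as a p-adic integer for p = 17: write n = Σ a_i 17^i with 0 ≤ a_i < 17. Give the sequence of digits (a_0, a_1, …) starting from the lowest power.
(a_0, a_1, …) = (5, 16, 7)

Repeated division by 17 gives the digits low-to-high: 2300 = 5 + 16·17^1 + 7·17^2. Digit sequence: (5, 16, 7).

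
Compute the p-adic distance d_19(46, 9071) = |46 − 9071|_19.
d_19(46, 9071) = 1/361

Step 1 — x − y = 46 − 9071 = -9025. Step 2 — v_19(-9025) = 2 (factor: -9025 = −(19^2 · 25); the sign does not affect v_p). Step 3 — |x − y|_19 = 19^{-2} = 1/361.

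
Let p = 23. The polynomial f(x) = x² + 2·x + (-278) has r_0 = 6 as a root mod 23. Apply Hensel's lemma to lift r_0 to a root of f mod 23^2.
r_1 = 98 (mod 529)

Hensel: r_{i+1} = r_i − f(r_i)·(f′(r_i))^{-1} mod 23^{i+2}, f′(x) = 2x + 2. Iterate:
  r_0 = 6 (mod 23)
  r_1 = 98 (mod 529)
Final: r = 98 satisfies f(r) ≡ 0 mod 23^2.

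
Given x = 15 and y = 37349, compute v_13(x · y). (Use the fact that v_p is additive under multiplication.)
v_13(560235) = 3

v_p(x) = 0 (factor: 15 = 13^0 · 15); v_p(y) = 3 (factor: 37349 = 13^3 · 17). Additivity: v_p(xy) = v_p(x) + v_p(y) = 0 + 3 = 3. (Direct check: xy = 560235 = 13^3 · (255).)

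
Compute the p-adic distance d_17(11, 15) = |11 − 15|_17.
d_17(11, 15) = 1

Step 1 — x − y = 11 − 15 = -4. Step 2 — v_17(-4) = 0 (factor: -4 = −(17^0 · 4); the sign does not affect v_p). Step 3 — |x − y|_17 = 17^{0} = 1.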